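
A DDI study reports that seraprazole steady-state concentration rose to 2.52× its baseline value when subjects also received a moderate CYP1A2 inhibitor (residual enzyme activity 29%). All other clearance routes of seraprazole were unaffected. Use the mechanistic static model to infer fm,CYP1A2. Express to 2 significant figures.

0.85

Let x = fm,CYP1A2. Because steady-state concentration ∝ 1/CL, relative clearance fell to 1/2.52 = 0.3968.
Only the CYP1A2 route changed, so 0.3968 = x·0.29 + (1 − x), giving x = 0.85.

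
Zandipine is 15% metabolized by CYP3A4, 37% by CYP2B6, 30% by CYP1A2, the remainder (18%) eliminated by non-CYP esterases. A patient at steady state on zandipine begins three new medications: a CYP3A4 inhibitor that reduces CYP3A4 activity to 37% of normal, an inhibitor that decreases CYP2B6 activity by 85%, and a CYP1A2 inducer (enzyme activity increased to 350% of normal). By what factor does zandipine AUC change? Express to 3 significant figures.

0.746

CYP3A4: 0.15 × 0.37 = 0.0555
CYP2B6: 0.37 × 0.15 = 0.0555
CYP1A2: 0.3 × 3.5 = 1.05
Other: 0.18 (unchanged)
CL_new/CL_old = 0.0555 + 0.0555 + 1.05 + 0.18 = 1.341.
AUC ∝ 1/CL: fold-change = 1 / 1.341 = 0.746.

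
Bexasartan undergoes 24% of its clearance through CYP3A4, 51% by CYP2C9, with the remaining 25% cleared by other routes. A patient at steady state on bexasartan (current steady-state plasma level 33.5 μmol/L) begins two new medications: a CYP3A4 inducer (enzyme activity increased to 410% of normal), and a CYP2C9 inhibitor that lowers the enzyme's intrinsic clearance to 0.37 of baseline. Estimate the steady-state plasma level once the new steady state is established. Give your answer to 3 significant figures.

23.5 μmol/L

The CYP3A4 pathway (24% of clearance) is boosted to 4.1× activity: 0.24 × 4.1 = 0.984.
The CYP2C9 pathway (51% of clearance) is reduced to 0.37× activity: 0.51 × 0.37 = 0.1887.
The remaining 25% of clearance is unaffected.
Relative clearance = 0.984 + 0.1887 + 0.25 = 1.4227.
New steady-state plasma level = 33.5 / 1.4227 = 23.5 μmol/L (concentration scales inversely with clearance).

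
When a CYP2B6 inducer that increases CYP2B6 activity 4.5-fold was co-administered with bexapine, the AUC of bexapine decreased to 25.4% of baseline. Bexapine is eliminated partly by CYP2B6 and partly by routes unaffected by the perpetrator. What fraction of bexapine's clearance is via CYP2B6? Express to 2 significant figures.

0.84

Let fm be the CYP2B6 fraction. New clearance relative to baseline = fm × 4.5 + (1 − fm).
AUC ratio = 1 / (new CL fraction), so new CL fraction = 1 / 0.254 = 3.937.
fm × 4.5 + 1 − fm = 3.937  ⇒  fm × (4.5 − 1) = 2.937  ⇒  fm = 0.84.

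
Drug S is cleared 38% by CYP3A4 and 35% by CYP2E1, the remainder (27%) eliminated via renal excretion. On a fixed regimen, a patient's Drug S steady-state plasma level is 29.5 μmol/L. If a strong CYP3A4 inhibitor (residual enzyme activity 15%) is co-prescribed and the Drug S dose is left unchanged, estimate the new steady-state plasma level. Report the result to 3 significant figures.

43.6 μmol/L

The CYP3A4 pathway (38% of clearance) falls to 0.15× activity: 0.38 × 0.15 = 0.057.
CYP2E1 (35%) and the residual 27% are unaffected.
Relative clearance = 0.057 + 0.35 + 0.27 = 0.677.
With dosing unchanged, steady-state plasma level scales as 1/CL: 29.5 / 0.677 = 43.6 μmol/L.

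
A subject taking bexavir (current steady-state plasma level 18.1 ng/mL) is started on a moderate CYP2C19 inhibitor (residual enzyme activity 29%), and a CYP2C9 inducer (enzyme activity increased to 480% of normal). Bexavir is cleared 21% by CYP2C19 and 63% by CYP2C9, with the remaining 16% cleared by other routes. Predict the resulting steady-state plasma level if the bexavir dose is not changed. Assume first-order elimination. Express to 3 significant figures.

5.58 ng/mL

The CYP2C19 pathway (21% of clearance) is reduced to 0.29× activity: 0.21 × 0.29 = 0.0609.
The CYP2C9 pathway (63% of clearance) is boosted to 4.8× activity: 0.63 × 4.8 = 3.024.
The remaining 16% of clearance is unaffected.
Relative clearance = 0.0609 + 3.024 + 0.16 = 3.2449.
Steady-state plasma level ∝ 1/CL: new value = 18.1 / 3.2449 = 5.58 ng/mL.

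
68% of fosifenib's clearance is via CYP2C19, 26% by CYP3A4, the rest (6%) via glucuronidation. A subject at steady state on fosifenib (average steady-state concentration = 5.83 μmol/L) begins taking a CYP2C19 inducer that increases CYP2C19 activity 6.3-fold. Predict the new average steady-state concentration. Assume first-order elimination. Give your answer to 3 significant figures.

The CYP2C19 pathway (68% of clearance) is boosted to 6.3× activity: 0.68 × 6.3 = 4.284.
CYP3A4 (26%) and the residual 6% are unaffected.
Relative clearance = 4.284 + 0.26 + 0.06 = 4.604.
Average steady-state concentration ∝ 1/CL, so new value = 5.83 / 4.604 = 1.27 μmol/L.

1.27 μmol/L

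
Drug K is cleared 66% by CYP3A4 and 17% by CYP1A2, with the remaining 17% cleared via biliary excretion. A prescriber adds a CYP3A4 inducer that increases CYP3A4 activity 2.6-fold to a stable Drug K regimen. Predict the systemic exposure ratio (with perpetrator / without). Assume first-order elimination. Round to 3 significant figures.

0.486

CYP3A4: 0.66 × 2.6 = 1.716
CYP1A2: 0.17 (unchanged)
Other: 0.17 (unchanged)
Relative clearance = 1.716 + 0.17 + 0.17 = 2.056.
Systemic exposure is inversely proportional to clearance, so the fold-change is 1 / 2.056 = 0.486.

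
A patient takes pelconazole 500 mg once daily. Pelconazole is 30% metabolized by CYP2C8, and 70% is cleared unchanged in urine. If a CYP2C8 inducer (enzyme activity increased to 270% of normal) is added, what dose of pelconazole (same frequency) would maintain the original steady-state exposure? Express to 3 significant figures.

755 mg

CYP2C8: 0.3 × 2.7 = 0.81
Other: 0.7 (unchanged)
Relative clearance = 0.81 + 0.7 = 1.51.
To maintain the same steady-state level, dose must scale with clearance: new dose = 500 × 1.51 = 755 mg.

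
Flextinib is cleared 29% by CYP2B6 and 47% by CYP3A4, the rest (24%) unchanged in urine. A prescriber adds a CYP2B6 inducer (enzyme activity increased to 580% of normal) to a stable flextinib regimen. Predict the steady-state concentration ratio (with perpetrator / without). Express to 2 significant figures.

0.42

CYP2B6: 0.29 × 5.8 = 1.682
CYP3A4: 0.47 (unchanged)
Other: 0.24 (unchanged)
CL_new/CL_old = 1.682 + 0.47 + 0.24 = 2.392.
Since steady-state concentration ∝ 1/CL, the ratio is 1 / 2.392 = 0.42.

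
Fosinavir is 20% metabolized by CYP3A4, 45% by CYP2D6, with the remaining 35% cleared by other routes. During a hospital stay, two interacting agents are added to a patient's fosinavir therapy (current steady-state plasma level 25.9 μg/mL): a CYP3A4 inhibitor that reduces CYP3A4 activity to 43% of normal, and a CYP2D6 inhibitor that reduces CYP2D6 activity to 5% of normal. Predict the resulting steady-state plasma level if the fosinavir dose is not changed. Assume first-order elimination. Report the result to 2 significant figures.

The CYP3A4 pathway (20% of clearance) falls to 0.43× activity: 0.2 × 0.43 = 0.086.
The CYP2D6 pathway (45% of clearance) is reduced to 0.05× activity: 0.45 × 0.05 = 0.0225.
The remaining 35% of clearance is unaffected.
Relative clearance = 0.086 + 0.0225 + 0.35 = 0.4585.
New steady-state plasma level = 25.9 / 0.4585 = 56 μg/mL (concentration scales inversely with clearance).

56 μg/mL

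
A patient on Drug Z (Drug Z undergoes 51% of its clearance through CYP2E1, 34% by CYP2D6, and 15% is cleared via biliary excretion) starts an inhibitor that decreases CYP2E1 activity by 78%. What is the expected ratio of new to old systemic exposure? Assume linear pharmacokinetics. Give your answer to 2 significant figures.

The CYP2E1 pathway (51% of clearance) is reduced to 0.22× activity: 0.51 × 0.22 = 0.1122.
CYP2D6 (34%) and the residual 15% are unaffected.
New clearance relative to baseline: 0.1122 + 0.34 + 0.15 = 0.6022.
Systemic exposure is inversely proportional to clearance, so the fold-change is 1 / 0.6022 = 1.7.

1.7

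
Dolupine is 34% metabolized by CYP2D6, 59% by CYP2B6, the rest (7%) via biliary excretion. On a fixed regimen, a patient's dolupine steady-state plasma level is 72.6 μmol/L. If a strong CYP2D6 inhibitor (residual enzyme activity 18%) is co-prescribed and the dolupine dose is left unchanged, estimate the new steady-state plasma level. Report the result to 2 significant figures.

CYP2D6: 0.34 × 0.18 = 0.0612
CYP2B6: 0.59 (unchanged)
Other: 0.07 (unchanged)
Relative clearance = 0.0612 + 0.59 + 0.07 = 0.7212.
With dosing unchanged, steady-state plasma level scales as 1/CL: 72.6 / 0.7212 = 1.0 × 10² μmol/L.

1.0 × 10² μmol/L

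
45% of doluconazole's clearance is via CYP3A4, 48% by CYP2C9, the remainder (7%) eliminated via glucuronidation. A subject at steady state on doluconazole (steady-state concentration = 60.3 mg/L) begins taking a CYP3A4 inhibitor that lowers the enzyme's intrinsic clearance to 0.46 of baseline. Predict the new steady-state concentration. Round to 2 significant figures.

CYP3A4: 0.45 × 0.46 = 0.207
CYP2C9: 0.48 (unchanged)
Other: 0.07 (unchanged)
New clearance relative to baseline: 0.207 + 0.48 + 0.07 = 0.757.
With dosing unchanged, steady-state concentration scales as 1/CL: 60.3 / 0.757 = 80 mg/L.

80 mg/L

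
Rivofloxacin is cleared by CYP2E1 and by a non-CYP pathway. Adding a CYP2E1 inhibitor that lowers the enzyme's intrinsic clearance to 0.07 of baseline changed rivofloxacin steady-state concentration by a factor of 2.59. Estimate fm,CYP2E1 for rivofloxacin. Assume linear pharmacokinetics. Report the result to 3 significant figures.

CL'/CL = 1 / 2.59 = 0.3861
0.07·fm + (1 − fm) = 0.3861
fm = (0.3861 − 1) / (0.07 − 1) = 0.660

0.660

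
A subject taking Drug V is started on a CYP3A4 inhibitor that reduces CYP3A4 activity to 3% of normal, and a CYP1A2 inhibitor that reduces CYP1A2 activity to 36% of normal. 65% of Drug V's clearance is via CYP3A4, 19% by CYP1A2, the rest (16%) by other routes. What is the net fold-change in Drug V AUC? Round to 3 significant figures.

4.03

CYP3A4: 0.65 × 0.03 = 0.0195
CYP1A2: 0.19 × 0.36 = 0.0684
Other: 0.16 (unchanged)
Relative clearance = 0.0195 + 0.0684 + 0.16 = 0.2479.
Net AUC ratio = 1 / 0.2479 = 4.03.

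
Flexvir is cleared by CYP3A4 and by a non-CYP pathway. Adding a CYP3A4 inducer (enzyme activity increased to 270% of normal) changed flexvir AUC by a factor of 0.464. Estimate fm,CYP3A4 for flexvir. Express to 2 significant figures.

0.68

Let fm be the CYP3A4 fraction. New clearance relative to baseline = fm × 2.7 + (1 − fm).
AUC ratio = 1 / (new CL fraction), so new CL fraction = 1 / 0.464 = 2.155.
fm × 2.7 + 1 − fm = 2.155  ⇒  fm × (2.7 − 1) = 1.155  ⇒  fm = 0.68.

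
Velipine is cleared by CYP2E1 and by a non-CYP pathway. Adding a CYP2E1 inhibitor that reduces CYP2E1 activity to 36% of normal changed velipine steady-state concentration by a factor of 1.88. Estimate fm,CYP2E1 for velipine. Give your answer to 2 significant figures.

Write x for the fraction cleared via CYP2E1. The observed steady-state concentration change means clearance fell to 1/1.88 = 0.5319 of baseline.
Only the CYP2E1 route changed, so 0.5319 = x·0.36 + (1 − x), giving x = 0.73.

0.73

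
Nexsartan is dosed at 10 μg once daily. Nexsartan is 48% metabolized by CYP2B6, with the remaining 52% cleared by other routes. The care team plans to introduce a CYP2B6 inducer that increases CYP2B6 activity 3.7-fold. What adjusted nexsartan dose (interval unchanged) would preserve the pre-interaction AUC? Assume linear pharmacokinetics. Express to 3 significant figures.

23.0 μg

CYP2B6: 0.48 × 3.7 = 1.776
Other: 0.52 (unchanged)
Relative clearance = 1.776 + 0.52 = 2.296.
Exposure is unchanged when dose changes in proportion to clearance. New dose = 10 μg × 2.296 = 23.0 μg.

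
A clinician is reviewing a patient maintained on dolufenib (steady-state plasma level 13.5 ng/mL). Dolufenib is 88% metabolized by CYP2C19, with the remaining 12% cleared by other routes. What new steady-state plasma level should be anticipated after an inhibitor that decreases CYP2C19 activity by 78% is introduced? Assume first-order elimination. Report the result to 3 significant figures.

The CYP2C19 pathway (88% of clearance) is reduced to 0.22× activity: 0.88 × 0.22 = 0.1936.
The remaining 12% of clearance is unaffected.
CL_new/CL_old = 0.1936 + 0.12 = 0.3136.
Steady-state plasma level ∝ 1/CL, so new value = 13.5 / 0.3136 = 43.0 ng/mL.

43.0 ng/mL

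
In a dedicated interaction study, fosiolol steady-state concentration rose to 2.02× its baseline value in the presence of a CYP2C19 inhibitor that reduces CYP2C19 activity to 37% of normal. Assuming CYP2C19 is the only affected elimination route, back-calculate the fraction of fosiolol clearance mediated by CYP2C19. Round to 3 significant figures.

CL'/CL = 1 / 2.02 = 0.495
0.37·fm + (1 − fm) = 0.495
fm = (0.495 − 1) / (0.37 − 1) = 0.802

0.802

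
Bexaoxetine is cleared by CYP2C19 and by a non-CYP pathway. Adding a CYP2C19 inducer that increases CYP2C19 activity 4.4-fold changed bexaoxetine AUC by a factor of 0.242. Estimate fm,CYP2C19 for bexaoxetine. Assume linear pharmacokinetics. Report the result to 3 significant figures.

CL'/CL = 1 / 0.242 = 4.132
4.4·fm + (1 − fm) = 4.132
fm = (4.132 − 1) / (4.4 − 1) = 0.921

0.921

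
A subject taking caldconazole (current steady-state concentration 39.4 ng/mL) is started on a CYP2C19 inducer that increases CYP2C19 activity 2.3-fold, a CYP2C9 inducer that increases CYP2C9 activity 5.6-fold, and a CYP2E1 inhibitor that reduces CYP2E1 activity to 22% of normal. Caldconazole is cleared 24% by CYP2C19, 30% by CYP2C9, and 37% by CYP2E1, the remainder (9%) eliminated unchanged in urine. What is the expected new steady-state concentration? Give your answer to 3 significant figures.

The CYP2C19 pathway (24% of clearance) rises to 2.3× activity: 0.24 × 2.3 = 0.552.
The CYP2C9 pathway (30% of clearance) increases to 5.6× activity: 0.3 × 5.6 = 1.68.
The CYP2E1 pathway (37% of clearance) falls to 0.22× activity: 0.37 × 0.22 = 0.0814.
Non-CYP routes (9%) are unchanged.
New clearance relative to baseline: 0.552 + 1.68 + 0.0814 + 0.09 = 2.4034.
New steady-state concentration = 39.4 / 2.4034 = 16.4 ng/mL (concentration scales inversely with clearance).

16.4 ng/mL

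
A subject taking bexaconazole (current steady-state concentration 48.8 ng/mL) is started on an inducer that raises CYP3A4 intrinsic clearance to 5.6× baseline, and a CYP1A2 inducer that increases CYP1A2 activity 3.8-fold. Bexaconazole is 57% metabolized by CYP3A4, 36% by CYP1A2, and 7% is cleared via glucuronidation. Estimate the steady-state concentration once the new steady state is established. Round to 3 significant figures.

10.5 ng/mL

The CYP3A4 pathway (57% of clearance) rises to 5.6× activity: 0.57 × 5.6 = 3.192.
The CYP1A2 pathway (36% of clearance) increases to 3.8× activity: 0.36 × 3.8 = 1.368.
The remaining 7% of clearance is unaffected.
New clearance relative to baseline: 3.192 + 1.368 + 0.07 = 4.63.
Dividing the baseline by the relative clearance: 48.8 / 4.63 = 10.5 ng/mL.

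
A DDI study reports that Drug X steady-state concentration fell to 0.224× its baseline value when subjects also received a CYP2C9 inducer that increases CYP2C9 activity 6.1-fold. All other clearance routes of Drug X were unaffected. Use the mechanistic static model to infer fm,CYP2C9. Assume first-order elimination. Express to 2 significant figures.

0.68

Call the CYP2C9 fraction fm. After the interaction, CL_new/CL_old = fm × 6.1 + (1 − fm).
Steady-state concentration ratio = 1 / (new CL fraction), so new CL fraction = 1 / 0.224 = 4.464.
fm × 6.1 + 1 − fm = 4.464  ⇒  fm × (6.1 − 1) = 3.464  ⇒  fm = 0.68.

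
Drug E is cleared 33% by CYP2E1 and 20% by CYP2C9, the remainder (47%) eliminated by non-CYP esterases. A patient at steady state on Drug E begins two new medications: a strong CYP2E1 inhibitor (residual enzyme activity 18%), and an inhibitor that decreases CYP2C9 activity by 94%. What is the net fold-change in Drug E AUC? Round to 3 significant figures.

1.85

The CYP2E1 pathway (33% of clearance) falls to 0.18× activity: 0.33 × 0.18 = 0.0594.
The CYP2C9 pathway (20% of clearance) falls to 0.06× activity: 0.2 × 0.06 = 0.012.
Non-CYP routes (47%) are unchanged.
Relative clearance = 0.0594 + 0.012 + 0.47 = 0.5414.
Net AUC ratio = 1 / 0.5414 = 1.85.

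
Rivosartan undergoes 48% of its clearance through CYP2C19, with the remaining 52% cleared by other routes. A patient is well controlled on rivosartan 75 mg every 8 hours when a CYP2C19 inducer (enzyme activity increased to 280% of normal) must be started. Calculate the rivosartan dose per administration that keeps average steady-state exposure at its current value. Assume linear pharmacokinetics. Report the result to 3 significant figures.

140 mg

The CYP2C19 pathway (48% of clearance) is boosted to 2.8× activity: 0.48 × 2.8 = 1.344.
Non-CYP routes (52%) are unchanged.
CL_new/CL_old = 1.344 + 0.52 = 1.864.
To maintain the same steady-state level, dose must scale with clearance: new dose = 75 × 1.864 = 140 mg.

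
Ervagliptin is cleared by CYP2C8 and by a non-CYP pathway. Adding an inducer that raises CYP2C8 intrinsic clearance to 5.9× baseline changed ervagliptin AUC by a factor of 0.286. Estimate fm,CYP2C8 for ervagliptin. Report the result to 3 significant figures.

Let x = fm,CYP2C8. Because AUC ∝ 1/CL, relative clearance rose to 1/0.286 = 3.497.
Setting x·5.9 + (1 − x) = 3.497 and solving: x = (3.497 − 1)/(5.9 − 1) = 0.509.

0.509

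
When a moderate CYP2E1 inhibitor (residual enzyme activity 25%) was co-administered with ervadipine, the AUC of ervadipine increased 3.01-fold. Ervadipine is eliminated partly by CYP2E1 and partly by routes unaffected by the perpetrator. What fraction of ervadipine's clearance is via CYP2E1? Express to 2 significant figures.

0.89

Let x = fm,CYP2E1. Because AUC ∝ 1/CL, relative clearance fell to 1/3.01 = 0.3322.
Only the CYP2E1 route changed, so 0.3322 = x·0.25 + (1 − x), giving x = 0.89.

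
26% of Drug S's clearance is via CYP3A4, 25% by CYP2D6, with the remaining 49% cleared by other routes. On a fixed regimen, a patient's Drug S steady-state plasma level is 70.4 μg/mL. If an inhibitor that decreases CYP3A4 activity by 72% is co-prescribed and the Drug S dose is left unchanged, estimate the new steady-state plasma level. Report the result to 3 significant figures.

The CYP3A4 pathway (26% of clearance) is reduced to 0.28× activity: 0.26 × 0.28 = 0.0728.
CYP2D6 (25%) and the residual 49% are unaffected.
New clearance relative to baseline: 0.0728 + 0.25 + 0.49 = 0.8128.
New steady-state plasma level = baseline ÷ relative clearance = 70.4 / 0.8128 = 86.6 μg/mL.

86.6 μg/mL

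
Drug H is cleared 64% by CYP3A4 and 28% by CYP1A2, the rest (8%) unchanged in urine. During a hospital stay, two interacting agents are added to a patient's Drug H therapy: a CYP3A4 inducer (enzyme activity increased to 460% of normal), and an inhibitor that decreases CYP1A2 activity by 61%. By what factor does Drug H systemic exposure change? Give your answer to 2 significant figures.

0.32

CYP3A4: 0.64 × 4.6 = 2.944
CYP1A2: 0.28 × 0.39 = 0.1092
Other: 0.08 (unchanged)
New clearance relative to baseline: 2.944 + 0.1092 + 0.08 = 3.1332.
Systemic exposure ∝ 1/CL: fold-change = 1 / 3.1332 = 0.32.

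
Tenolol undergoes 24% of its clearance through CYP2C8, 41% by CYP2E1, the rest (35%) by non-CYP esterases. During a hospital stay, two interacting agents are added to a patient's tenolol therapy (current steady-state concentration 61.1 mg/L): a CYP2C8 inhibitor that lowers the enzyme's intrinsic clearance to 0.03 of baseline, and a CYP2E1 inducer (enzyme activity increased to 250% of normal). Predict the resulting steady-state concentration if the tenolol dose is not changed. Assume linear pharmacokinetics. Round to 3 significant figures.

The CYP2C8 pathway (24% of clearance) is reduced to 0.03× activity: 0.24 × 0.03 = 0.0072.
The CYP2E1 pathway (41% of clearance) is boosted to 2.5× activity: 0.41 × 2.5 = 1.025.
Non-CYP routes (35%) are unchanged.
New clearance relative to baseline: 0.0072 + 1.025 + 0.35 = 1.3822.
Steady-state concentration ∝ 1/CL: new value = 61.1 / 1.3822 = 44.2 mg/L.

44.2 mg/L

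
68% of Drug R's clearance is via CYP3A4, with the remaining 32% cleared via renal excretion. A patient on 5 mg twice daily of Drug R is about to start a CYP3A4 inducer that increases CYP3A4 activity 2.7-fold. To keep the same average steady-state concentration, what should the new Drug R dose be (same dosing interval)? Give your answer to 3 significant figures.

CYP3A4: 0.68 × 2.7 = 1.836
Other: 0.32 (unchanged)
Relative clearance = 1.836 + 0.32 = 2.156.
Css,avg = (dose rate)/CL, so holding Css fixed requires dose ∝ CL: 5 × 2.156 = 10.8 mg.

10.8 mg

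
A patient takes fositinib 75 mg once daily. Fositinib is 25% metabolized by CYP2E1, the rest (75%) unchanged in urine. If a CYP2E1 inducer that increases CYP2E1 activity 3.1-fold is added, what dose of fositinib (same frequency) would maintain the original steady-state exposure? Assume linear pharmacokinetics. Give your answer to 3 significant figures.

114 mg

The CYP2E1 pathway (25% of clearance) increases to 3.1× activity: 0.25 × 3.1 = 0.775.
Non-CYP routes (75%) are unchanged.
CL_new/CL_old = 0.775 + 0.75 = 1.525.
Css,avg = (dose rate)/CL, so holding Css fixed requires dose ∝ CL: 75 × 1.525 = 114 mg.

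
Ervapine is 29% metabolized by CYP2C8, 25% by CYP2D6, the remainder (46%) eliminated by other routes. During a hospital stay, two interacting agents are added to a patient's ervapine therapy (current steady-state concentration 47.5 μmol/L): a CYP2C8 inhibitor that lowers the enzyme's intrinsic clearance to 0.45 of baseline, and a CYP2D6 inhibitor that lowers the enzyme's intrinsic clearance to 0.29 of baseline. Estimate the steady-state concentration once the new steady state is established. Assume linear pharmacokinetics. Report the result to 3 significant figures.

71.6 μmol/L

The CYP2C8 pathway (29% of clearance) drops to 0.45× activity: 0.29 × 0.45 = 0.1305.
The CYP2D6 pathway (25% of clearance) falls to 0.29× activity: 0.25 × 0.29 = 0.0725.
The remaining 46% of clearance is unaffected.
New clearance relative to baseline: 0.1305 + 0.0725 + 0.46 = 0.663.
New steady-state concentration = 47.5 / 0.663 = 71.6 μmol/L (concentration scales inversely with clearance).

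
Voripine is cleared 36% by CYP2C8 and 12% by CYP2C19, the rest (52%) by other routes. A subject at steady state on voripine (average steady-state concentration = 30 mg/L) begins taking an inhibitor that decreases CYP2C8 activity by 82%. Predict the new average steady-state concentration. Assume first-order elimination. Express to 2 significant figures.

The CYP2C8 pathway (36% of clearance) is reduced to 0.18× activity: 0.36 × 0.18 = 0.0648.
CYP2C19 (12%) and the residual 52% are unaffected.
Relative clearance = 0.0648 + 0.12 + 0.52 = 0.7048.
New average steady-state concentration = baseline ÷ relative clearance = 30 / 0.7048 = 43 mg/L.

43 mg/L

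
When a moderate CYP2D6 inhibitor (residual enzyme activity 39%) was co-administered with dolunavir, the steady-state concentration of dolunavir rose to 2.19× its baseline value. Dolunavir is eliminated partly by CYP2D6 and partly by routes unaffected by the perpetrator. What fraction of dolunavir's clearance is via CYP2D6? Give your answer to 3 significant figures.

Write x for the fraction cleared via CYP2D6. The observed steady-state concentration change means clearance fell to 1/2.19 = 0.4566 of baseline.
Setting x·0.39 + (1 − x) = 0.4566 and solving: x = (0.4566 − 1)/(0.39 − 1) = 0.891.

0.891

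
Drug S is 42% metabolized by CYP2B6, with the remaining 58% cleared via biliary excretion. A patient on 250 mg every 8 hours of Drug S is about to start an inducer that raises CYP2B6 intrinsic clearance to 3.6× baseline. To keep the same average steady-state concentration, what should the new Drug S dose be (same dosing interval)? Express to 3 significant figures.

523 mg

The CYP2B6 pathway (42% of clearance) increases to 3.6× activity: 0.42 × 3.6 = 1.512.
The remaining 58% of clearance is unaffected.
New clearance relative to baseline: 1.512 + 0.58 = 2.092.
To maintain the same steady-state level, dose must scale with clearance: new dose = 250 × 2.092 = 523 mg.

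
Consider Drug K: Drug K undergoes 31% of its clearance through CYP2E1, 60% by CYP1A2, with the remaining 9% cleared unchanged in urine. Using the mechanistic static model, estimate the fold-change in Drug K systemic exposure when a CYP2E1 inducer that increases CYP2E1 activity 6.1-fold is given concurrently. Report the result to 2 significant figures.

0.39

The CYP2E1 pathway (31% of clearance) increases to 6.1× activity: 0.31 × 6.1 = 1.891.
CYP1A2 (60%) and the residual 9% are unaffected.
Relative clearance = 1.891 + 0.6 + 0.09 = 2.581.
Systemic exposure is inversely proportional to clearance, so the fold-change is 1 / 2.581 = 0.39.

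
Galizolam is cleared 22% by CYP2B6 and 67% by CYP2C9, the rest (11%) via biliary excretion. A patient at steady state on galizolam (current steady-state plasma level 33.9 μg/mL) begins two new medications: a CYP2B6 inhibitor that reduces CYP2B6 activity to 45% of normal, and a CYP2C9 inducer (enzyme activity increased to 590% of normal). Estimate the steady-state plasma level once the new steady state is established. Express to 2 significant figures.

8.1 μg/mL

The CYP2B6 pathway (22% of clearance) is reduced to 0.45× activity: 0.22 × 0.45 = 0.099.
The CYP2C9 pathway (67% of clearance) increases to 5.9× activity: 0.67 × 5.9 = 3.953.
The remaining 11% of clearance is unaffected.
New clearance relative to baseline: 0.099 + 3.953 + 0.11 = 4.162.
Dividing the baseline by the relative clearance: 33.9 / 4.162 = 8.1 μg/mL.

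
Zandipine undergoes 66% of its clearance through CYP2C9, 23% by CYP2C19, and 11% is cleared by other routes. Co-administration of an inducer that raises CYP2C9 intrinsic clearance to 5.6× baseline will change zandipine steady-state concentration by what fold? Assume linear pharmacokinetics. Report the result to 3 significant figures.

0.248

The CYP2C9 pathway (66% of clearance) is boosted to 5.6× activity: 0.66 × 5.6 = 3.696.
CYP2C19 (23%) and the residual 11% are unaffected.
New clearance relative to baseline: 3.696 + 0.23 + 0.11 = 4.036.
Since steady-state concentration ∝ 1/CL, the ratio is 1 / 4.036 = 0.248.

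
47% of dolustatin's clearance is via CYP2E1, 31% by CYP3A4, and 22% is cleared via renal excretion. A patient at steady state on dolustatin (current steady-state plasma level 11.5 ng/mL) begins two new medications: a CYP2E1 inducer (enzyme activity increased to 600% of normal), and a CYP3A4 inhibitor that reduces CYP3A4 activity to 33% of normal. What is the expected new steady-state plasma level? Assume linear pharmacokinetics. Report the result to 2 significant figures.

3.7 ng/mL

The CYP2E1 pathway (47% of clearance) increases to 6× activity: 0.47 × 6 = 2.82.
The CYP3A4 pathway (31% of clearance) falls to 0.33× activity: 0.31 × 0.33 = 0.1023.
The remaining 22% of clearance is unaffected.
CL_new/CL_old = 2.82 + 0.1023 + 0.22 = 3.1423.
New steady-state plasma level = 11.5 / 3.1423 = 3.7 ng/mL (concentration scales inversely with clearance).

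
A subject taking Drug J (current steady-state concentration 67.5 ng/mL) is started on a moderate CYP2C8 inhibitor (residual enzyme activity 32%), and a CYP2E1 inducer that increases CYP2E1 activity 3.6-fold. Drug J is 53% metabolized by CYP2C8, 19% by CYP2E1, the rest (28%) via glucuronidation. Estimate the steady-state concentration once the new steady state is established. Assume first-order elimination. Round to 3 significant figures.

The CYP2C8 pathway (53% of clearance) drops to 0.32× activity: 0.53 × 0.32 = 0.1696.
The CYP2E1 pathway (19% of clearance) increases to 3.6× activity: 0.19 × 3.6 = 0.684.
Non-CYP routes (28%) are unchanged.
CL_new/CL_old = 0.1696 + 0.684 + 0.28 = 1.1336.
Steady-state concentration ∝ 1/CL: new value = 67.5 / 1.1336 = 59.5 ng/mL.

59.5 ng/mL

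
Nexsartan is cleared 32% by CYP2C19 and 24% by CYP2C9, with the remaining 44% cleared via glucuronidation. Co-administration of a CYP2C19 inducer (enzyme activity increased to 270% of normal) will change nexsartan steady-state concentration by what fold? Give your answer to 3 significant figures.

The CYP2C19 pathway (32% of clearance) rises to 2.7× activity: 0.32 × 2.7 = 0.864.
CYP2C9 (24%) and the residual 44% are unaffected.
New clearance relative to baseline: 0.864 + 0.24 + 0.44 = 1.544.
Steady-state concentration ratio = CL_old/CL_new = 1 / 1.544 = 0.648.

0.648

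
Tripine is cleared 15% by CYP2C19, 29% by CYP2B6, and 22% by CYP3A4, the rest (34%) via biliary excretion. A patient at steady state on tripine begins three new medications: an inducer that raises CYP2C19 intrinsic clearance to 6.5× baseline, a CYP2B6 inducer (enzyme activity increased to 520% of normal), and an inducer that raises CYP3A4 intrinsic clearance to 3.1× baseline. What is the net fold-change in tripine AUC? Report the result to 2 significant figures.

0.29

The CYP2C19 pathway (15% of clearance) is boosted to 6.5× activity: 0.15 × 6.5 = 0.975.
The CYP2B6 pathway (29% of clearance) rises to 5.2× activity: 0.29 × 5.2 = 1.508.
The CYP3A4 pathway (22% of clearance) is boosted to 3.1× activity: 0.22 × 3.1 = 0.682.
Non-CYP routes (34%) are unchanged.
CL_new/CL_old = 0.975 + 1.508 + 0.682 + 0.34 = 3.505.
Because AUC varies inversely with clearance, the combined effect is 1 / 3.505 = 0.29.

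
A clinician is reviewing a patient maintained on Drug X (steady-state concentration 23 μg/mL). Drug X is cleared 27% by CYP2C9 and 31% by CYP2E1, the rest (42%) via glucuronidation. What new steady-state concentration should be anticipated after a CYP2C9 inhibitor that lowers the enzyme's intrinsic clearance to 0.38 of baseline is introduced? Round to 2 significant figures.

28 μg/mL

The CYP2C9 pathway (27% of clearance) is reduced to 0.38× activity: 0.27 × 0.38 = 0.1026.
CYP2E1 (31%) and the residual 42% are unaffected.
Relative clearance = 0.1026 + 0.31 + 0.42 = 0.8326.
Steady-state concentration ∝ 1/CL, so new value = 23 / 0.8326 = 28 μg/mL.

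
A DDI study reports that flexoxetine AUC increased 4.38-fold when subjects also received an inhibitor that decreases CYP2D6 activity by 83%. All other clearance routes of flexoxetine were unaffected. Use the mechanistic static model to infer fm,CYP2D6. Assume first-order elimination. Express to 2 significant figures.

Call the CYP2D6 fraction fm. After the interaction, CL_new/CL_old = fm × 0.17 + (1 − fm).
AUC ratio = 1 / (new CL fraction), so new CL fraction = 1 / 4.38 = 0.2283.
fm × 0.17 + 1 − fm = 0.2283  ⇒  fm × (0.17 − 1) = −0.7717  ⇒  fm = 0.93.

0.93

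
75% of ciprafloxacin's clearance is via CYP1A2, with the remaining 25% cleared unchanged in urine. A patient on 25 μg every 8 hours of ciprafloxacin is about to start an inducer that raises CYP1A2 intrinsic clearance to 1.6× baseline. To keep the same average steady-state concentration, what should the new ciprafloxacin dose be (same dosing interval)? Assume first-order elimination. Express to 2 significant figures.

CYP1A2: 0.75 × 1.6 = 1.2
Other: 0.25 (unchanged)
Relative clearance = 1.2 + 0.25 = 1.45.
To maintain the same steady-state level, dose must scale with clearance: new dose = 25 × 1.45 = 36 μg.

36 μg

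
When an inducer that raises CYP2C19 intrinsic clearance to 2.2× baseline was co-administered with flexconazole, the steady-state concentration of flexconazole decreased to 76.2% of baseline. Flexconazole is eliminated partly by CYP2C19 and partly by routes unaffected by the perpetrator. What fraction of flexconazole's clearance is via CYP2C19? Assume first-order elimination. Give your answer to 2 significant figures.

Call the CYP2C19 fraction fm. After the interaction, CL_new/CL_old = fm × 2.2 + (1 − fm).
Steady-state concentration ratio = 1 / (new CL fraction), so new CL fraction = 1 / 0.762 = 1.312.
fm × 2.2 + 1 − fm = 1.312  ⇒  fm × (2.2 − 1) = 0.3123  ⇒  fm = 0.26.

0.26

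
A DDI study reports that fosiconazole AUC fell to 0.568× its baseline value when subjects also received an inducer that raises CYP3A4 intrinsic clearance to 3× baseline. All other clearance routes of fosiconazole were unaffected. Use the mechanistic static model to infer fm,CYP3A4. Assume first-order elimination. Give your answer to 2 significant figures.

0.38

CL'/CL = 1 / 0.568 = 1.761
3·fm + (1 − fm) = 1.761
fm = (1.761 − 1) / (3 − 1) = 0.38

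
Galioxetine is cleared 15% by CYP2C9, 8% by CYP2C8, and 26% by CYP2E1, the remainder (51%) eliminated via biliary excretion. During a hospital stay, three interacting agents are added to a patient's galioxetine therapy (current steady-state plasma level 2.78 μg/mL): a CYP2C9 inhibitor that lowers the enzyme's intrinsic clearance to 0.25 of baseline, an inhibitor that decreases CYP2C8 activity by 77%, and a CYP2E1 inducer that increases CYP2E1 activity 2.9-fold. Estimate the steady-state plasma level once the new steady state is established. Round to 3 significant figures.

2.11 μg/mL

The CYP2C9 pathway (15% of clearance) falls to 0.25× activity: 0.15 × 0.25 = 0.0375.
The CYP2C8 pathway (8% of clearance) is reduced to 0.23× activity: 0.08 × 0.23 = 0.0184.
The CYP2E1 pathway (26% of clearance) increases to 2.9× activity: 0.26 × 2.9 = 0.754.
The remaining 51% of clearance is unaffected.
Relative clearance = 0.0375 + 0.0184 + 0.754 + 0.51 = 1.3199.
New steady-state plasma level = 2.78 / 1.3199 = 2.11 μg/mL (concentration scales inversely with clearance).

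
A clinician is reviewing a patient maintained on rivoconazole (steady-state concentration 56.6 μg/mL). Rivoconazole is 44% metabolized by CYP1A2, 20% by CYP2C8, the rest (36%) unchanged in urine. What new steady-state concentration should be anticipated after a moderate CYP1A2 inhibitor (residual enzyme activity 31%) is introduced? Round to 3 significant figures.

81.3 μg/mL

The CYP1A2 pathway (44% of clearance) falls to 0.31× activity: 0.44 × 0.31 = 0.1364.
CYP2C8 (20%) and the residual 36% are unaffected.
New clearance relative to baseline: 0.1364 + 0.2 + 0.36 = 0.6964.
Steady-state concentration ∝ 1/CL, so new value = 56.6 / 0.6964 = 81.3 μg/mL.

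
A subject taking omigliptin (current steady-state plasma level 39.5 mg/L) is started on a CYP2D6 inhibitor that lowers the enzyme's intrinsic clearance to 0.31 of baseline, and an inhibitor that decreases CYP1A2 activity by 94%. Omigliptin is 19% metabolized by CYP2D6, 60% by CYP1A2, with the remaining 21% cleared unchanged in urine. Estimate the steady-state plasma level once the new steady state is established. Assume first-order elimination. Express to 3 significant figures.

130 mg/L

CYP2D6: 0.19 × 0.31 = 0.0589
CYP1A2: 0.6 × 0.06 = 0.036
Other: 0.21 (unchanged)
New clearance relative to baseline: 0.0589 + 0.036 + 0.21 = 0.3049.
New steady-state plasma level = 39.5 / 0.3049 = 130 mg/L (concentration scales inversely with clearance).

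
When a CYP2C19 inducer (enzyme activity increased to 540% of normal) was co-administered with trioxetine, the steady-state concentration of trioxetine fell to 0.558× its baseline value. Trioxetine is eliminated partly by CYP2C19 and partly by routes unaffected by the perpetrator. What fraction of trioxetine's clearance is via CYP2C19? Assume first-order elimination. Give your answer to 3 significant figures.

Let fm be the CYP2C19 fraction. New clearance relative to baseline = fm × 5.4 + (1 − fm).
Steady-state concentration ratio = 1 / (new CL fraction), so new CL fraction = 1 / 0.558 = 1.792.
fm × 5.4 + 1 − fm = 1.792  ⇒  fm × (5.4 − 1) = 0.7921  ⇒  fm = 0.180.

0.180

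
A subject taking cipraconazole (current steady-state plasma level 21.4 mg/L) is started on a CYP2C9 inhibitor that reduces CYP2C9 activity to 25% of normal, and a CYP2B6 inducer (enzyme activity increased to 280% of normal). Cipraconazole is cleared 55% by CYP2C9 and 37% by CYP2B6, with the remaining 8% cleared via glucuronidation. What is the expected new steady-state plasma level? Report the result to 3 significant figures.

CYP2C9: 0.55 × 0.25 = 0.1375
CYP2B6: 0.37 × 2.8 = 1.036
Other: 0.08 (unchanged)
Relative clearance = 0.1375 + 1.036 + 0.08 = 1.2535.
New steady-state plasma level = 21.4 / 1.2535 = 17.1 mg/L (concentration scales inversely with clearance).

17.1 mg/L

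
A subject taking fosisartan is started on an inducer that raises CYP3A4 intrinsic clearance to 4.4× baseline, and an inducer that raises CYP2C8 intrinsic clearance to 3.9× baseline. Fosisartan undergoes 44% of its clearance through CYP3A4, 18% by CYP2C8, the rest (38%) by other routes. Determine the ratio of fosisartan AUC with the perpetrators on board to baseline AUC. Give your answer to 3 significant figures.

The CYP3A4 pathway (44% of clearance) increases to 4.4× activity: 0.44 × 4.4 = 1.936.
The CYP2C8 pathway (18% of clearance) rises to 3.9× activity: 0.18 × 3.9 = 0.702.
Non-CYP routes (38%) are unchanged.
New clearance relative to baseline: 1.936 + 0.702 + 0.38 = 3.018.
AUC ∝ 1/CL: fold-change = 1 / 3.018 = 0.331.

0.331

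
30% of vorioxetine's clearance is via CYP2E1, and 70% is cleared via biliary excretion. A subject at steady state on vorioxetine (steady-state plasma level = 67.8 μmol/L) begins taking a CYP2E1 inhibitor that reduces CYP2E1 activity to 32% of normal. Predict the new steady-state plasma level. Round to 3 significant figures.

The CYP2E1 pathway (30% of clearance) falls to 0.32× activity: 0.3 × 0.32 = 0.096.
Non-CYP routes (70%) are unchanged.
CL_new/CL_old = 0.096 + 0.7 = 0.796.
With dosing unchanged, steady-state plasma level scales as 1/CL: 67.8 / 0.796 = 85.2 μmol/L.

85.2 μmol/L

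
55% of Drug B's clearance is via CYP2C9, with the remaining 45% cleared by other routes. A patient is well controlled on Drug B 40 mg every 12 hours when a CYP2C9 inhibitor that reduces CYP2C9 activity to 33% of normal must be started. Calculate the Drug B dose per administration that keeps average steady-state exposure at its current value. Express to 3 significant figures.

25.3 mg

The CYP2C9 pathway (55% of clearance) drops to 0.33× activity: 0.55 × 0.33 = 0.1815.
Non-CYP routes (45%) are unchanged.
New clearance relative to baseline: 0.1815 + 0.45 = 0.6315.
Exposure is unchanged when dose changes in proportion to clearance. New dose = 40 mg × 0.6315 = 25.3 mg.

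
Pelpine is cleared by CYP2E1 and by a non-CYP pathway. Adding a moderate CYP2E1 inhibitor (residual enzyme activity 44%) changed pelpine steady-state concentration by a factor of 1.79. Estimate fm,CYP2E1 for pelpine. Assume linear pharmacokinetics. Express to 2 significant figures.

Call the CYP2E1 fraction fm. After the interaction, CL_new/CL_old = fm × 0.44 + (1 − fm).
Steady-state concentration ratio = 1 / (new CL fraction), so new CL fraction = 1 / 1.79 = 0.5587.
fm × 0.44 + 1 − fm = 0.5587  ⇒  fm × (0.44 − 1) = −0.4413  ⇒  fm = 0.79.

0.79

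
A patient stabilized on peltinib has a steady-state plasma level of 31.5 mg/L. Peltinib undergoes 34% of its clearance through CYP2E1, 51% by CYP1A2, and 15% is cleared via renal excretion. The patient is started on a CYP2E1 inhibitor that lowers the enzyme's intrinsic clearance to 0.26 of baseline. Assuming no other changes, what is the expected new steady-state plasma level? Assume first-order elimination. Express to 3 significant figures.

42.1 mg/L

CYP2E1: 0.34 × 0.26 = 0.0884
CYP1A2: 0.51 (unchanged)
Other: 0.15 (unchanged)
Relative clearance = 0.0884 + 0.51 + 0.15 = 0.7484.
With dosing unchanged, steady-state plasma level scales as 1/CL: 31.5 / 0.7484 = 42.1 mg/L.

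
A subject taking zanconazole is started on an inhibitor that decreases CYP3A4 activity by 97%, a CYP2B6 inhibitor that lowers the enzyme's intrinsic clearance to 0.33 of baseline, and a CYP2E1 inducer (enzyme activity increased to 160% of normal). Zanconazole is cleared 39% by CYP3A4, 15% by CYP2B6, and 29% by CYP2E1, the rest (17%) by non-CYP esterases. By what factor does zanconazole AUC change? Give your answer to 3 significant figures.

1.44

CYP3A4: 0.39 × 0.03 = 0.0117
CYP2B6: 0.15 × 0.33 = 0.0495
CYP2E1: 0.29 × 1.6 = 0.464
Other: 0.17 (unchanged)
New clearance relative to baseline: 0.0117 + 0.0495 + 0.464 + 0.17 = 0.6952.
AUC ∝ 1/CL: fold-change = 1 / 0.6952 = 1.44.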